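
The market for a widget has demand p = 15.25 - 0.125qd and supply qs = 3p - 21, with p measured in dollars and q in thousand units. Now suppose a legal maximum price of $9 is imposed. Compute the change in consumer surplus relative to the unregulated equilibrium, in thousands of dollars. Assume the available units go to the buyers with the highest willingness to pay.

15

Rearranging demand gives qd = 122 - 8p. Equilibrium: 122 - 8p = 3p - 21, so 143 = 11p and p* = 13, q* = 18.
Because the ceiling (9) lies below the market-clearing price, it is binding.
At p = 9: qd = 122 - 8·9 = 50 and qs = 3·9 - 21 = 6.
Consumer surplus without the control is ½ · (15.25 - 13) · 18 = 20.25.
With the ceiling, 6 units are sold at 9 (assume they go to the highest-value buyers). The demand price at q = 6 is 14.5, so CS = ½ · [(15.25 - 9) + (14.5 - 9)] · 6 = 35.25.
Change in consumer surplus = 35.25 - 20.25 = 15.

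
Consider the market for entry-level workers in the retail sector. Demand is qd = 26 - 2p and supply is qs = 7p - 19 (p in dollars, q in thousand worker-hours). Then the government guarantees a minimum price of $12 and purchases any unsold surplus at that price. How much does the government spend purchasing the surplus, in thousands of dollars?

Without the control the market clears where 26 - 2p = 7p - 19, i.e. p* = 5 and q* = 16.
Since 12 > 5, the floor is binding.
At p = 12: qd = 26 - 2·12 = 2 and qs = 7·12 - 19 = 65.
Surplus = qs - qd = 63.
Government expenditure = surplus × support price = 63 × 12 = 756.

756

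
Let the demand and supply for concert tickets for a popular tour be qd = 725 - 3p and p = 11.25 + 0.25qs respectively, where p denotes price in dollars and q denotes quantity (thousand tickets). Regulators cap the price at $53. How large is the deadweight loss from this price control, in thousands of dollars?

15162

Rearranging supply gives qs = 4p - 45. In a free market, 725 - 3p = 4p - 45 gives the equilibrium p* = 110, q* = 395.
Because the ceiling (53) lies below the market-clearing price, it is binding.
At p = 53: qd = 725 - 3·53 = 566 and qs = 4·53 - 45 = 167.
Quantity traded falls to 167. At q = 167 the demand price is (725 - 167)/3 = 186 and the supply price is (45 + 167)/4 = 53.
Deadweight loss = ½ · (186 - 53) · (395 - 167) = ½ · 133 · 228 = 15162.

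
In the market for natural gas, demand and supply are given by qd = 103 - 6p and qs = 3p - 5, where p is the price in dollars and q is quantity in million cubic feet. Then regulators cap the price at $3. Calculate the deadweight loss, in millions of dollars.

182.25

In a free market, 103 - 6p = 3p - 5 gives the equilibrium p* = 12, q* = 31.
Because the ceiling (3) lies below the market-clearing price, it is binding.
At p = 3: qd = 103 - 6·3 = 85 and qs = 3·3 - 5 = 4.
Quantity traded falls to 4. At q = 4 the demand price is (103 - 4)/6 = 16.5 and the supply price is (5 + 4)/3 = 3.
Deadweight loss = ½ · (16.5 - 3) · (31 - 4) = ½ · 13.5 · 27 = 182.25.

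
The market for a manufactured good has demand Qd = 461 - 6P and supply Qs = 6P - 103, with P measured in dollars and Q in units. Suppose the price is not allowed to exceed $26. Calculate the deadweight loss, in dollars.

Equilibrium: 461 - 6P = 6P - 103, so 564 = 12P and P* = 47, Q* = 179.
The ceiling of 26 is below the equilibrium price 47, so it binds.
At P = 26: Qd = 461 - 6·26 = 305 and Qs = 6·26 - 103 = 53.
Quantity traded falls to 53. At Q = 53 the demand price is (461 - 53)/6 = 68 and the supply price is (103 + 53)/6 = 26.
Deadweight loss = ½ · (68 - 26) · (179 - 53) = ½ · 42 · 126 = 2646.

2646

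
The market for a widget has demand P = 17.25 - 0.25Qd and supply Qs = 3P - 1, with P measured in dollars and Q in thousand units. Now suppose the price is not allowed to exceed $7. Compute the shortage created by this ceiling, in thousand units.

21

Rearranging demand gives Qd = 69 - 4P. Setting quantity demanded equal to quantity supplied, 69 - 4P = 3P - 1, gives P* = 10 and Q* = 29.
Since 7 < 10, the ceiling is binding.
At P = 7: Qd = 69 - 4·7 = 41 and Qs = 3·7 - 1 = 20.
Shortage = Qd - Qs = 41 - 20 = 21.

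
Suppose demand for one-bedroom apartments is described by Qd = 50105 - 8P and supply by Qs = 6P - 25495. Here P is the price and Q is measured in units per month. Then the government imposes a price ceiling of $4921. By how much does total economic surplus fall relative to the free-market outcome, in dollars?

1204565.25

Equilibrium: 50105 - 8P = 6P - 25495, so 75600 = 14P and P* = 5400, Q* = 6905.
Because the ceiling (4921) lies below the market-clearing price, it is binding.
At P = 4921: Qd = 50105 - 8·4921 = 10737 and Qs = 6·4921 - 25495 = 4031.
Quantity traded falls to 4031. At Q = 4031 the demand price is (50105 - 4031)/8 = 5759.25 and the supply price is (25495 + 4031)/6 = 4921.
Deadweight loss = ½ · (5759.25 - 4921) · (6905 - 4031) = ½ · 838.25 · 2874 = 1204565.25.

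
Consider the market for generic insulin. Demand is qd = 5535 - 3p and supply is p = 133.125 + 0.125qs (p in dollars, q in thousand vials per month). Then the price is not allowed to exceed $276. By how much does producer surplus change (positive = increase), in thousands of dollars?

-790236

Rearranging supply gives qs = 8p - 1065. Without the control the market clears where 5535 - 3p = 8p - 1065, i.e. p* = 600 and q* = 3735.
Because the ceiling (276) lies below the market-clearing price, it is binding.
At p = 276: qd = 5535 - 3·276 = 4707 and qs = 8·276 - 1065 = 1143.
Producer surplus without the control is ½ · (600 - 133.125) · 3735 = 871889.0625.
With the ceiling, producers sell 1143 units at 276, so PS = ½ · (276 - 133.125) · 1143 = 81653.0625.
Change in producer surplus = 81653.0625 - 871889.0625 = -790236.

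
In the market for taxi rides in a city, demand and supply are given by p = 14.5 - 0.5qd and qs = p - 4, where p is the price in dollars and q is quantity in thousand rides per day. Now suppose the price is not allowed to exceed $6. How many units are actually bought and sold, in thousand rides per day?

2

Rearranging demand gives qd = 29 - 2p. Equilibrium: 29 - 2p = p - 4, so 33 = 3p and p* = 11, q* = 7.
The ceiling of 6 is below the equilibrium price 11, so it binds.
At p = 6: qd = 29 - 2·6 = 17 and qs = 6 - 4 = 2.
The quantity actually transacted is the short side, supply: 2.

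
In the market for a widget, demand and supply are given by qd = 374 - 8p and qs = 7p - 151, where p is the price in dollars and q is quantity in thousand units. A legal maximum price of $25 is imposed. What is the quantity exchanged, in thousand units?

24

Setting quantity demanded equal to quantity supplied, 374 - 8p = 7p - 151, gives p* = 35 and q* = 94.
Since 25 < 35, the ceiling is binding.
At p = 25: qd = 374 - 8·25 = 174 and qs = 7·25 - 151 = 24.
The quantity actually transacted is the short side, supply: 24.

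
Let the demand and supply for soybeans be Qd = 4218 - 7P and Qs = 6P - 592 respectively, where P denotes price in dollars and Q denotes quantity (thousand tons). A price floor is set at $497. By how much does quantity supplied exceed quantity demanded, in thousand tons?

1651

In a free market, 4218 - 7P = 6P - 592 gives the equilibrium P* = 370, Q* = 1628.
Because the floor (497) lies above the market-clearing price, it is binding.
At P = 497: Qd = 4218 - 7·497 = 739 and Qs = 6·497 - 592 = 2390.
Surplus = Qs - Qd = 2390 - 739 = 1651.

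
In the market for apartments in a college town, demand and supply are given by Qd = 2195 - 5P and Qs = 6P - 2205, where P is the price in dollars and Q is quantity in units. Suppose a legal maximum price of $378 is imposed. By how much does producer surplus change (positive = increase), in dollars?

In a free market, 2195 - 5P = 6P - 2205 gives the equilibrium P* = 400, Q* = 195.
Because the ceiling (378) lies below the market-clearing price, it is binding.
At P = 378: Qd = 2195 - 5·378 = 305 and Qs = 6·378 - 2205 = 63.
Producer surplus without the control is ½ · (400 - 367.5) · 195 = 3168.75.
With the ceiling, producers sell 63 units at 378, so PS = ½ · (378 - 367.5) · 63 = 330.75.
Change in producer surplus = 330.75 - 3168.75 = -2838.

-2838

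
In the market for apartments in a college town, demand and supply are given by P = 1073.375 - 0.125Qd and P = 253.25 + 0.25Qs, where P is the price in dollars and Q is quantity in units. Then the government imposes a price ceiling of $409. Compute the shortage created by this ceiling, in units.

Rearranging demand gives Qd = 8587 - 8P; rearranging supply gives Qs = 4P - 1013. Without the control the market clears where 8587 - 8P = 4P - 1013, i.e. P* = 800 and Q* = 2187.
Since 409 < 800, the ceiling is binding.
At P = 409: Qd = 8587 - 8·409 = 5315 and Qs = 4·409 - 1013 = 623.
Shortage = Qd - Qs = 5315 - 623 = 4692.

4692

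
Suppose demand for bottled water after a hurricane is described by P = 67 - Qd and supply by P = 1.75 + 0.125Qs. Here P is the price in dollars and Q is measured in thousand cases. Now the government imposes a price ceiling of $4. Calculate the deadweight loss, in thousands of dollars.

900

Rearranging demand gives Qd = 67 - P; rearranging supply gives Qs = 8P - 14. Equilibrium: 67 - P = 8P - 14, so 81 = 9P and P* = 9, Q* = 58.
The ceiling of 4 is below the equilibrium price 9, so it binds.
At P = 4: Qd = 67 - 4 = 63 and Qs = 8·4 - 14 = 18.
Quantity traded falls to 18. At Q = 18 the demand price is 67 - 18 = 49 and the supply price is (14 + 18)/8 = 4.
Deadweight loss = ½ · (49 - 4) · (58 - 18) = ½ · 45 · 40 = 900.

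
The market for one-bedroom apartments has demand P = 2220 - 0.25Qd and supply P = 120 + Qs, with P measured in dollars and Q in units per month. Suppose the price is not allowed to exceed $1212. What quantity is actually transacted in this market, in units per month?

Rearranging demand gives Qd = 8880 - 4P; rearranging supply gives Qs = P - 120. Without the control the market clears where 8880 - 4P = P - 120, i.e. P* = 1800 and Q* = 1680.
Because the ceiling (1212) lies below the market-clearing price, it is binding.
At P = 1212: Qd = 8880 - 4·1212 = 4032 and Qs = 1212 - 120 = 1092.
The quantity actually transacted is the short side, supply: 1092.

1092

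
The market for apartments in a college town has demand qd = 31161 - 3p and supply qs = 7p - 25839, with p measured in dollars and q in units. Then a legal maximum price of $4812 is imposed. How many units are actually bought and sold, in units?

7845

Without the control the market clears where 31161 - 3p = 7p - 25839, i.e. p* = 5700 and q* = 14061.
Since 4812 < 5700, the ceiling is binding.
At p = 4812: qd = 31161 - 3·4812 = 16725 and qs = 7·4812 - 25839 = 7845.
The quantity actually transacted is the short side, supply: 7845.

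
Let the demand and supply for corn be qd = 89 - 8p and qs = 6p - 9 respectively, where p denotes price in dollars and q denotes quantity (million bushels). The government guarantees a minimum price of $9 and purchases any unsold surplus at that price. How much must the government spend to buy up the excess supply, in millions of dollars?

252

Setting quantity demanded equal to quantity supplied, 89 - 8p = 6p - 9, gives p* = 7 and q* = 33.
The floor of 9 is above the equilibrium price 7, so it binds.
At p = 9: qd = 89 - 8·9 = 17 and qs = 6·9 - 9 = 45.
Surplus = qs - qd = 28.
Government expenditure = surplus × support price = 28 × 9 = 252.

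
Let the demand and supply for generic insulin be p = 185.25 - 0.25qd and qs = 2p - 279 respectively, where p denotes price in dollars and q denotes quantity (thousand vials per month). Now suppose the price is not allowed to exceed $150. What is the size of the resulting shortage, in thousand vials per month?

120

Rearranging demand gives qd = 741 - 4p. Equilibrium: 741 - 4p = 2p - 279, so 1020 = 6p and p* = 170, q* = 61.
Since 150 < 170, the ceiling is binding.
At p = 150: qd = 741 - 4·150 = 141 and qs = 2·150 - 279 = 21.
Shortage = qd - qs = 141 - 21 = 120.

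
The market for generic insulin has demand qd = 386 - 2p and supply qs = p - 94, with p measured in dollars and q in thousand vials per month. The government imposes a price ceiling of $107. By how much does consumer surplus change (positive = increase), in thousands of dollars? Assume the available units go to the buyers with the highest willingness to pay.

Equilibrium: 386 - 2p = p - 94, so 480 = 3p and p* = 160, q* = 66.
The ceiling of 107 is below the equilibrium price 160, so it binds.
At p = 107: qd = 386 - 2·107 = 172 and qs = 107 - 94 = 13.
Consumer surplus without the control is ½ · (193 - 160) · 66 = 1089.
With the ceiling, 13 units are sold at 107 (assume they go to the highest-value buyers). The demand price at q = 13 is 186.5, so CS = ½ · [(193 - 107) + (186.5 - 107)] · 13 = 1075.75.
Change in consumer surplus = 1075.75 - 1089 = -13.25.

-13.25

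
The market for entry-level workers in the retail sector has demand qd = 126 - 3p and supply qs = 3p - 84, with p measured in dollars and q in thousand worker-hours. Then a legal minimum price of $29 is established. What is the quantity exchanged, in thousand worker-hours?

In a free market, 126 - 3p = 3p - 84 gives the equilibrium p* = 35, q* = 21.
Since 29 is below p* = 35, the floor does not bind and the free-market outcome prevails.

21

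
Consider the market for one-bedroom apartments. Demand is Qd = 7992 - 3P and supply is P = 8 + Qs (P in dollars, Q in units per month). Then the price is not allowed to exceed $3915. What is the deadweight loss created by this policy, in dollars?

Rearranging supply gives Qs = P - 8. In a free market, 7992 - 3P = P - 8 gives the equilibrium P* = 2000, Q* = 1992.
The ceiling of 3915 is above the equilibrium price 2000, so it is not binding; the market clears at P* = 2000, Q* = 1992.
Since the control does not bind, no trades are prevented and deadweight loss is zero.

0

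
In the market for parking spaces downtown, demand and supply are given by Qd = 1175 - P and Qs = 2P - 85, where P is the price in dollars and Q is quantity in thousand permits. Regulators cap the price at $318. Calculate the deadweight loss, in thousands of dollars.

Without the control the market clears where 1175 - P = 2P - 85, i.e. P* = 420 and Q* = 755.
Because the ceiling (318) lies below the market-clearing price, it is binding.
At P = 318: Qd = 1175 - 318 = 857 and Qs = 2·318 - 85 = 551.
Quantity traded falls to 551. At Q = 551 the demand price is 1175 - 551 = 624 and the supply price is (85 + 551)/2 = 318.
Deadweight loss = ½ · (624 - 318) · (755 - 551) = ½ · 306 · 204 = 31212.

31212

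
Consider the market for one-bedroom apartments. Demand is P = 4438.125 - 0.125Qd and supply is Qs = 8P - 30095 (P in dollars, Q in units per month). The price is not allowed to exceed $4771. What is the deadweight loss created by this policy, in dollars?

Rearranging demand gives Qd = 35505 - 8P. In a free market, 35505 - 8P = 8P - 30095 gives the equilibrium P* = 4100, Q* = 2705.
Since 4771 is above P* = 4100, the ceiling does not bind and the free-market outcome prevails.
Since the control does not bind, no trades are prevented and deadweight loss is zero.

0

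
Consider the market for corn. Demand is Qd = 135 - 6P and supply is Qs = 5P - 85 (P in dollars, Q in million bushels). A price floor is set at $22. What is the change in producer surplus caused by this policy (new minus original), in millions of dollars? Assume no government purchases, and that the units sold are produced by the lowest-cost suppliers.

Without the control the market clears where 135 - 6P = 5P - 85, i.e. P* = 20 and Q* = 15.
Since 22 > 20, the floor is binding.
At P = 22: Qd = 135 - 6·22 = 3 and Qs = 5·22 - 85 = 25.
Producer surplus without the control is ½ · (20 - 17) · 15 = 22.5.
With the floor, 3 units are sold at 22. The supply price at Q = 3 is 17.6, so PS = ½ · [(22 - 17) + (22 - 17.6)] · 3 = 14.1.
Change in producer surplus = 14.1 - 22.5 = -8.4.

-8.4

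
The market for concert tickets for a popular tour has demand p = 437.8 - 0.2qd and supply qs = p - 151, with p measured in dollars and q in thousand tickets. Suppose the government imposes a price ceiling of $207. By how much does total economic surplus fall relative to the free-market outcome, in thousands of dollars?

Rearranging demand gives qd = 2189 - 5p. In a free market, 2189 - 5p = p - 151 gives the equilibrium p* = 390, q* = 239.
Because the ceiling (207) lies below the market-clearing price, it is binding.
At p = 207: qd = 2189 - 5·207 = 1154 and qs = 207 - 151 = 56.
Quantity traded falls to 56. At q = 56 the demand price is (2189 - 56)/5 = 426.6 and the supply price is 151 + 56 = 207.
Deadweight loss = ½ · (426.6 - 207) · (239 - 56) = ½ · 219.6 · 183 = 20093.4.

20093.4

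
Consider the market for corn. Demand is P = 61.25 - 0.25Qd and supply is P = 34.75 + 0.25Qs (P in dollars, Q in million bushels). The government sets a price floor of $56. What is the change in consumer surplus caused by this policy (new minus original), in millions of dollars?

Rearranging demand gives Qd = 245 - 4P; rearranging supply gives Qs = 4P - 139. In a free market, 245 - 4P = 4P - 139 gives the equilibrium P* = 48, Q* = 53.
Since 56 > 48, the floor is binding.
At P = 56: Qd = 245 - 4·56 = 21 and Qs = 4·56 - 139 = 85.
Consumer surplus without the control is ½ · (61.25 - 48) · 53 = 351.125.
With the floor, consumers buy 21 units at 56, so CS = ½ · (61.25 - 56) · 21 = 55.125.
Change in consumer surplus = 55.125 - 351.125 = -296.

-296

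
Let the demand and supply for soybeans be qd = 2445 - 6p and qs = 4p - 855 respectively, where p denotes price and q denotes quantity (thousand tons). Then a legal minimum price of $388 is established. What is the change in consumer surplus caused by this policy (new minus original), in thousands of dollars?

-16878

Without the control the market clears where 2445 - 6p = 4p - 855, i.e. p* = 330 and q* = 465.
Since 388 > 330, the floor is binding.
At p = 388: qd = 2445 - 6·388 = 117 and qs = 4·388 - 855 = 697.
Consumer surplus without the control is ½ · (407.5 - 330) · 465 = 18018.75.
With the floor, consumers buy 117 units at 388, so CS = ½ · (407.5 - 388) · 117 = 1140.75.
Change in consumer surplus = 1140.75 - 18018.75 = -16878.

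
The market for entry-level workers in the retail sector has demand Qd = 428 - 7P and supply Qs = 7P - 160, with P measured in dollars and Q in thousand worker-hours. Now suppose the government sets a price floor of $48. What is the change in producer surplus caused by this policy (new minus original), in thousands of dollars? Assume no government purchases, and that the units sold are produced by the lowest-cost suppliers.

426

In a free market, 428 - 7P = 7P - 160 gives the equilibrium P* = 42, Q* = 134.
The floor of 48 is above the equilibrium price 42, so it binds.
At P = 48: Qd = 428 - 7·48 = 92 and Qs = 7·48 - 160 = 176.
Producer surplus without the control is ½ · (42 - 160/7) · 134 = 8978/7.
With the floor, 92 units are sold at 48. The supply price at Q = 92 is 36, so PS = ½ · [(48 - 160/7) + (48 - 36)] · 92 = 11960/7.
Change in producer surplus = 11960/7 - 8978/7 = 426.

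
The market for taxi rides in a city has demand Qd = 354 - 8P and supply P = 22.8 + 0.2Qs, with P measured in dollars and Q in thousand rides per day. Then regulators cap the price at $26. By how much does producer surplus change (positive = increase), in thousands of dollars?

-410

Rearranging supply gives Qs = 5P - 114. Equilibrium: 354 - 8P = 5P - 114, so 468 = 13P and P* = 36, Q* = 66.
The ceiling of 26 is below the equilibrium price 36, so it binds.
At P = 26: Qd = 354 - 8·26 = 146 and Qs = 5·26 - 114 = 16.
Producer surplus without the control is ½ · (36 - 22.8) · 66 = 435.6.
With the ceiling, producers sell 16 units at 26, so PS = ½ · (26 - 22.8) · 16 = 25.6.
Change in producer surplus = 25.6 - 435.6 = -410.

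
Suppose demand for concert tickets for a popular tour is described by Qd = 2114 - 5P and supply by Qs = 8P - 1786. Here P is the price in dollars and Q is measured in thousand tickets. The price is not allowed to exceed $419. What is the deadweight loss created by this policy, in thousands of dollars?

0

Equilibrium: 2114 - 5P = 8P - 1786, so 3900 = 13P and P* = 300, Q* = 614.
The ceiling of 419 is above the equilibrium price 300, so it is not binding; the market clears at P* = 300, Q* = 614.
Since the control does not bind, no trades are prevented and deadweight loss is zero.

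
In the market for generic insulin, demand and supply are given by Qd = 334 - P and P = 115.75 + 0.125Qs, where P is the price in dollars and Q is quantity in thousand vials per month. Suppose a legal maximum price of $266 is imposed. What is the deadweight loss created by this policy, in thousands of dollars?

0

Rearranging supply gives Qs = 8P - 926. Equilibrium: 334 - P = 8P - 926, so 1260 = 9P and P* = 140, Q* = 194.
Since 266 is above P* = 140, the ceiling does not bind and the free-market outcome prevails.
Since the control does not bind, no trades are prevented and deadweight loss is zero.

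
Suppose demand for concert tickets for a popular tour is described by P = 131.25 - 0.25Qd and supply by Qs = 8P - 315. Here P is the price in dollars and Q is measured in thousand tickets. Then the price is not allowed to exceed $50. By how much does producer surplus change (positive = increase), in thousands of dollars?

Rearranging demand gives Qd = 525 - 4P. Setting quantity demanded equal to quantity supplied, 525 - 4P = 8P - 315, gives P* = 70 and Q* = 245.
Because the ceiling (50) lies below the market-clearing price, it is binding.
At P = 50: Qd = 525 - 4·50 = 325 and Qs = 8·50 - 315 = 85.
Producer surplus without the control is ½ · (70 - 39.375) · 245 = 3751.5625.
With the ceiling, producers sell 85 units at 50, so PS = ½ · (50 - 39.375) · 85 = 451.5625.
Change in producer surplus = 451.5625 - 3751.5625 = -3300.

-3300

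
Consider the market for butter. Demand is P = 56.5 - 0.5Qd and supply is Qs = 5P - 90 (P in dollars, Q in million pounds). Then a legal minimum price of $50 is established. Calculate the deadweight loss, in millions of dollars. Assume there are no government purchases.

Rearranging demand gives Qd = 113 - 2P. In a free market, 113 - 2P = 5P - 90 gives the equilibrium P* = 29, Q* = 55.
Because the floor (50) lies above the market-clearing price, it is binding.
At P = 50: Qd = 113 - 2·50 = 13 and Qs = 5·50 - 90 = 160.
Quantity traded falls to 13. At Q = 13 the demand price is (113 - 13)/2 = 50 and the supply price is (90 + 13)/5 = 20.6.
Deadweight loss = ½ · (50 - 20.6) · (55 - 13) = ½ · 29.4 · 42 = 617.4.

617.4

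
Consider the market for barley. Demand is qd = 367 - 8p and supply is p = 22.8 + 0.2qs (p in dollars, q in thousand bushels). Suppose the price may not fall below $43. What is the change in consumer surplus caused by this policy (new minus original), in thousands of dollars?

Rearranging supply gives qs = 5p - 114. Without the control the market clears where 367 - 8p = 5p - 114, i.e. p* = 37 and q* = 71.
Because the floor (43) lies above the market-clearing price, it is binding.
At p = 43: qd = 367 - 8·43 = 23 and qs = 5·43 - 114 = 101.
Consumer surplus without the control is ½ · (45.875 - 37) · 71 = 315.0625.
With the floor, consumers buy 23 units at 43, so CS = ½ · (45.875 - 43) · 23 = 33.0625.
Change in consumer surplus = 33.0625 - 315.0625 = -282.

-282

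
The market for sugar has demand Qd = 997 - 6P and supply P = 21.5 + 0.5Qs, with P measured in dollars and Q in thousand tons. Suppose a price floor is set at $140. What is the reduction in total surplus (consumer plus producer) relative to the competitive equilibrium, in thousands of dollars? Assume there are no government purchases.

1200

Rearranging supply gives Qs = 2P - 43. Setting quantity demanded equal to quantity supplied, 997 - 6P = 2P - 43, gives P* = 130 and Q* = 217.
Since 140 > 130, the floor is binding.
At P = 140: Qd = 997 - 6·140 = 157 and Qs = 2·140 - 43 = 237.
Quantity traded falls to 157. At Q = 157 the demand price is (997 - 157)/6 = 140 and the supply price is (43 + 157)/2 = 100.
Deadweight loss = ½ · (140 - 100) · (217 - 157) = ½ · 40 · 60 = 1200.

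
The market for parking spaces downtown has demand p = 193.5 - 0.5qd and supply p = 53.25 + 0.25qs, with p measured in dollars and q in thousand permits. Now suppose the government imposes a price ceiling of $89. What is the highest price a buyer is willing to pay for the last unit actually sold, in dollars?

122

Rearranging demand gives qd = 387 - 2p; rearranging supply gives qs = 4p - 213. In a free market, 387 - 2p = 4p - 213 gives the equilibrium p* = 100, q* = 187.
Because the ceiling (89) lies below the market-clearing price, it is binding.
At p = 89: qd = 387 - 2·89 = 209 and qs = 4·89 - 213 = 143.
Only 143 units reach the market. On the demand curve, the marginal buyer's willingness to pay at q = 143 is (387 - 143)/2 = 122.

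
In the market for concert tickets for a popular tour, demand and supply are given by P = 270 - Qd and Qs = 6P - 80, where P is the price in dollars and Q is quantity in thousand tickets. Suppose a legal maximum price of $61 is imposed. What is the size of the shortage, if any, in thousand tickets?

0

Rearranging demand gives Qd = 270 - P. Equilibrium: 270 - P = 6P - 80, so 350 = 7P and P* = 50, Q* = 220.
Since 61 is above P* = 50, the ceiling does not bind and the free-market outcome prevails.
Since the control does not bind, there is no shortage.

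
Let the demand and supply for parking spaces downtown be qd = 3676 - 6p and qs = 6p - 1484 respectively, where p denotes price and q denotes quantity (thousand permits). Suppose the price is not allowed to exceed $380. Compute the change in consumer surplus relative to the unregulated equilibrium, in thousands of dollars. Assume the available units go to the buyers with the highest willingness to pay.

32300

Setting quantity demanded equal to quantity supplied, 3676 - 6p = 6p - 1484, gives p* = 430 and q* = 1096.
The ceiling of 380 is below the equilibrium price 430, so it binds.
At p = 380: qd = 3676 - 6·380 = 1396 and qs = 6·380 - 1484 = 796.
Consumer surplus without the control is ½ · (1838/3 - 430) · 1096 = 300304/3.
With the ceiling, 796 units are sold at 380 (assume they go to the highest-value buyers). The demand price at q = 796 is 480, so CS = ½ · [(1838/3 - 380) + (480 - 380)] · 796 = 397204/3.
Change in consumer surplus = 397204/3 - 300304/3 = 32300.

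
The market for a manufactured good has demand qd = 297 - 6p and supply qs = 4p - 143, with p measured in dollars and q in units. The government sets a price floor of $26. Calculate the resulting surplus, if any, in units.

0

Setting quantity demanded equal to quantity supplied, 297 - 6p = 4p - 143, gives p* = 44 and q* = 33.
The floor of 26 is below the equilibrium price 44, so it is not binding; the market clears at p* = 44, q* = 33.
Since the control does not bind, there is no surplus.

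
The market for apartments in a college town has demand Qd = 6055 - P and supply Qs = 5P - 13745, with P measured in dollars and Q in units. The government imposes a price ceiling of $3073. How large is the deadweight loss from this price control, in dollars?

Without the control the market clears where 6055 - P = 5P - 13745, i.e. P* = 3300 and Q* = 2755.
The ceiling of 3073 is below the equilibrium price 3300, so it binds.
At P = 3073: Qd = 6055 - 3073 = 2982 and Qs = 5·3073 - 13745 = 1620.
Quantity traded falls to 1620. At Q = 1620 the demand price is 6055 - 1620 = 4435 and the supply price is (13745 + 1620)/5 = 3073.
Deadweight loss = ½ · (4435 - 3073) · (2755 - 1620) = ½ · 1362 · 1135 = 772935.

772935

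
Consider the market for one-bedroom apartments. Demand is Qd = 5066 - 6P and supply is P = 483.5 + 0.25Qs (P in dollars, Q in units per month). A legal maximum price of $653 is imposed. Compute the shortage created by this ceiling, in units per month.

Rearranging supply gives Qs = 4P - 1934. Setting quantity demanded equal to quantity supplied, 5066 - 6P = 4P - 1934, gives P* = 700 and Q* = 866.
Because the ceiling (653) lies below the market-clearing price, it is binding.
At P = 653: Qd = 5066 - 6·653 = 1148 and Qs = 4·653 - 1934 = 678.
Shortage = Qd - Qs = 1148 - 678 = 470.

470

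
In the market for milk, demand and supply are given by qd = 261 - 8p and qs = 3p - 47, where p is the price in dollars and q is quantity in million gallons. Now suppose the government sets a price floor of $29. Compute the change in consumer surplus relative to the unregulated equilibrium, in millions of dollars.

Without the control the market clears where 261 - 8p = 3p - 47, i.e. p* = 28 and q* = 37.
The floor of 29 is above the equilibrium price 28, so it binds.
At p = 29: qd = 261 - 8·29 = 29 and qs = 3·29 - 47 = 40.
Consumer surplus without the control is ½ · (32.625 - 28) · 37 = 85.5625.
With the floor, consumers buy 29 units at 29, so CS = ½ · (32.625 - 29) · 29 = 52.5625.
Change in consumer surplus = 52.5625 - 85.5625 = -33.

-33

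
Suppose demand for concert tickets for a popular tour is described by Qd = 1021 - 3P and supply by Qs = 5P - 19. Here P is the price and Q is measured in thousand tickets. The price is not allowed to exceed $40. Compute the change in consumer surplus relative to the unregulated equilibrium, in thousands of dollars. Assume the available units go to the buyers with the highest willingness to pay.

-17460

In a free market, 1021 - 3P = 5P - 19 gives the equilibrium P* = 130, Q* = 631.
The ceiling of 40 is below the equilibrium price 130, so it binds.
At P = 40: Qd = 1021 - 3·40 = 901 and Qs = 5·40 - 19 = 181.
Consumer surplus without the control is ½ · (1021/3 - 130) · 631 = 398161/6.
With the ceiling, 181 units are sold at 40 (assume they go to the highest-value buyers). The demand price at Q = 181 is 280, so CS = ½ · [(1021/3 - 40) + (280 - 40)] · 181 = 293401/6.
Change in consumer surplus = 293401/6 - 398161/6 = -17460.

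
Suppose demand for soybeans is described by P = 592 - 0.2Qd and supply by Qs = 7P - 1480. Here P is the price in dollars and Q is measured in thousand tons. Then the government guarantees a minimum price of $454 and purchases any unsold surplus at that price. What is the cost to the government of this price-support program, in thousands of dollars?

Rearranging demand gives Qd = 2960 - 5P. Setting quantity demanded equal to quantity supplied, 2960 - 5P = 7P - 1480, gives P* = 370 and Q* = 1110.
Since 454 > 370, the floor is binding.
At P = 454: Qd = 2960 - 5·454 = 690 and Qs = 7·454 - 1480 = 1698.
Surplus = Qs - Qd = 1008.
Government expenditure = surplus × support price = 1008 × 454 = 457632.

457632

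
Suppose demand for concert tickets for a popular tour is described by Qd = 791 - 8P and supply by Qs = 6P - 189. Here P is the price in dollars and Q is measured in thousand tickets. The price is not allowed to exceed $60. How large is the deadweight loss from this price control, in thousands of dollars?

Without the control the market clears where 791 - 8P = 6P - 189, i.e. P* = 70 and Q* = 231.
Since 60 < 70, the ceiling is binding.
At P = 60: Qd = 791 - 8·60 = 311 and Qs = 6·60 - 189 = 171.
Quantity traded falls to 171. At Q = 171 the demand price is (791 - 171)/8 = 77.5 and the supply price is (189 + 171)/6 = 60.
Deadweight loss = ½ · (77.5 - 60) · (231 - 171) = ½ · 17.5 · 60 = 525.

525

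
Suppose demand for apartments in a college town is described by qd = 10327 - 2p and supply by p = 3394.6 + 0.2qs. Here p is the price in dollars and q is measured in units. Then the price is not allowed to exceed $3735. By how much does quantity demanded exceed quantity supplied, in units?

1155

Rearranging supply gives qs = 5p - 16973. Without the control the market clears where 10327 - 2p = 5p - 16973, i.e. p* = 3900 and q* = 2527.
The ceiling of 3735 is below the equilibrium price 3900, so it binds.
At p = 3735: qd = 10327 - 2·3735 = 2857 and qs = 5·3735 - 16973 = 1702.
Shortage = qd - qs = 2857 - 1702 = 1155.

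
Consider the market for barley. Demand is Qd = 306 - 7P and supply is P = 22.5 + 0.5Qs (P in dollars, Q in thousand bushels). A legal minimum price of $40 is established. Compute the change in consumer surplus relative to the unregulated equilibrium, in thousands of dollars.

-29.5

Rearranging supply gives Qs = 2P - 45. Without the control the market clears where 306 - 7P = 2P - 45, i.e. P* = 39 and Q* = 33.
Because the floor (40) lies above the market-clearing price, it is binding.
At P = 40: Qd = 306 - 7·40 = 26 and Qs = 2·40 - 45 = 35.
Consumer surplus without the control is ½ · (306/7 - 39) · 33 = 1089/14.
With the floor, consumers buy 26 units at 40, so CS = ½ · (306/7 - 40) · 26 = 338/7.
Change in consumer surplus = 338/7 - 1089/14 = -29.5.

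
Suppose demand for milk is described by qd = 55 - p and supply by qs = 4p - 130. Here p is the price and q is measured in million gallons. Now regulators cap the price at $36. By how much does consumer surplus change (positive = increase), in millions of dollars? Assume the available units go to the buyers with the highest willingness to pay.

Setting quantity demanded equal to quantity supplied, 55 - p = 4p - 130, gives p* = 37 and q* = 18.
Because the ceiling (36) lies below the market-clearing price, it is binding.
At p = 36: qd = 55 - 36 = 19 and qs = 4·36 - 130 = 14.
Consumer surplus without the control is ½ · (55 - 37) · 18 = 162.
With the ceiling, 14 units are sold at 36 (assume they go to the highest-value buyers). The demand price at q = 14 is 41, so CS = ½ · [(55 - 36) + (41 - 36)] · 14 = 168.
Change in consumer surplus = 168 - 162 = 6.

6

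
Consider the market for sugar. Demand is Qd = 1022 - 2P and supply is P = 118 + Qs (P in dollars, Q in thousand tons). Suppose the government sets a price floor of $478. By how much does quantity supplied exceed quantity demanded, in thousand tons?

294

Rearranging supply gives Qs = P - 118. Equilibrium: 1022 - 2P = P - 118, so 1140 = 3P and P* = 380, Q* = 262.
Because the floor (478) lies above the market-clearing price, it is binding.
At P = 478: Qd = 1022 - 2·478 = 66 and Qs = 478 - 118 = 360.
Surplus = Qs - Qd = 360 - 66 = 294.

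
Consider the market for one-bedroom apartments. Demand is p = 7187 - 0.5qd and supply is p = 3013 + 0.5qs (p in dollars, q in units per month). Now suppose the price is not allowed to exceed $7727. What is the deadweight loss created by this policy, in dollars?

Rearranging demand gives qd = 14374 - 2p; rearranging supply gives qs = 2p - 6026. In a free market, 14374 - 2p = 2p - 6026 gives the equilibrium p* = 5100, q* = 4174.
The ceiling of 7727 is above the equilibrium price 5100, so it is not binding; the market clears at p* = 5100, q* = 4174.
Since the control does not bind, no trades are prevented and deadweight loss is zero.

0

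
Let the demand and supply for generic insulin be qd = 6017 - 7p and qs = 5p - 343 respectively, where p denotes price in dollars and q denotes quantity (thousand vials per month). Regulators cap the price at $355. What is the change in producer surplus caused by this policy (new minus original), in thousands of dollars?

-327162.5

Without the control the market clears where 6017 - 7p = 5p - 343, i.e. p* = 530 and q* = 2307.
The ceiling of 355 is below the equilibrium price 530, so it binds.
At p = 355: qd = 6017 - 7·355 = 3532 and qs = 5·355 - 343 = 1432.
Producer surplus without the control is ½ · (530 - 68.6) · 2307 = 532224.9.
With the ceiling, producers sell 1432 units at 355, so PS = ½ · (355 - 68.6) · 1432 = 205062.4.
Change in producer surplus = 205062.4 - 532224.9 = -327162.5.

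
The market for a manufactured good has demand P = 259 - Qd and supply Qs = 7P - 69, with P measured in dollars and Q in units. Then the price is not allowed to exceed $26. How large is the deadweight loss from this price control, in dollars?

Rearranging demand gives Qd = 259 - P. Equilibrium: 259 - P = 7P - 69, so 328 = 8P and P* = 41, Q* = 218.
Because the ceiling (26) lies below the market-clearing price, it is binding.
At P = 26: Qd = 259 - 26 = 233 and Qs = 7·26 - 69 = 113.
Quantity traded falls to 113. At Q = 113 the demand price is 259 - 113 = 146 and the supply price is (69 + 113)/7 = 26.
Deadweight loss = ½ · (146 - 26) · (218 - 113) = ½ · 120 · 105 = 6300.

6300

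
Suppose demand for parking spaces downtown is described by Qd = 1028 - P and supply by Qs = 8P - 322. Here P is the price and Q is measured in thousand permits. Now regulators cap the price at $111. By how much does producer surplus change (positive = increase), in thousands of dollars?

-28158

In a free market, 1028 - P = 8P - 322 gives the equilibrium P* = 150, Q* = 878.
Because the ceiling (111) lies below the market-clearing price, it is binding.
At P = 111: Qd = 1028 - 111 = 917 and Qs = 8·111 - 322 = 566.
Producer surplus without the control is ½ · (150 - 40.25) · 878 = 48180.25.
With the ceiling, producers sell 566 units at 111, so PS = ½ · (111 - 40.25) · 566 = 20022.25.
Change in producer surplus = 20022.25 - 48180.25 = -28158.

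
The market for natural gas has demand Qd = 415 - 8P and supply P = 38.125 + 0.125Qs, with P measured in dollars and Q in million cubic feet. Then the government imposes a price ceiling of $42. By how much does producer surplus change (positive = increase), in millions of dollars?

-129

Rearranging supply gives Qs = 8P - 305. Without the control the market clears where 415 - 8P = 8P - 305, i.e. P* = 45 and Q* = 55.
Because the ceiling (42) lies below the market-clearing price, it is binding.
At P = 42: Qd = 415 - 8·42 = 79 and Qs = 8·42 - 305 = 31.
Producer surplus without the control is ½ · (45 - 38.125) · 55 = 189.0625.
With the ceiling, producers sell 31 units at 42, so PS = ½ · (42 - 38.125) · 31 = 60.0625.
Change in producer surplus = 60.0625 - 189.0625 = -129.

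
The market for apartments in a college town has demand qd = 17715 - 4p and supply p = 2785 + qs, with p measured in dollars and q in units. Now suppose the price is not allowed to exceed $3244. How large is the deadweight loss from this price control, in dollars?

457960

Rearranging supply gives qs = p - 2785. Equilibrium: 17715 - 4p = p - 2785, so 20500 = 5p and p* = 4100, q* = 1315.
Because the ceiling (3244) lies below the market-clearing price, it is binding.
At p = 3244: qd = 17715 - 4·3244 = 4739 and qs = 3244 - 2785 = 459.
Quantity traded falls to 459. At q = 459 the demand price is (17715 - 459)/4 = 4314 and the supply price is 2785 + 459 = 3244.
Deadweight loss = ½ · (4314 - 3244) · (1315 - 459) = ½ · 1070 · 856 = 457960.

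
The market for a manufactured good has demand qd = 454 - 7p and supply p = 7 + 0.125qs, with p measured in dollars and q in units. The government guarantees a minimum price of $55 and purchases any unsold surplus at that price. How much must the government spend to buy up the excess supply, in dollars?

17325

Rearranging supply gives qs = 8p - 56. Without the control the market clears where 454 - 7p = 8p - 56, i.e. p* = 34 and q* = 216.
Since 55 > 34, the floor is binding.
At p = 55: qd = 454 - 7·55 = 69 and qs = 8·55 - 56 = 384.
Surplus = qs - qd = 315.
Government expenditure = surplus × support price = 315 × 55 = 17325.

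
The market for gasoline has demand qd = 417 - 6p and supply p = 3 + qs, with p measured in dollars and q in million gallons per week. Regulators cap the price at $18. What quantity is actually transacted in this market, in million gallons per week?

Rearranging supply gives qs = p - 3. In a free market, 417 - 6p = p - 3 gives the equilibrium p* = 60, q* = 57.
Since 18 < 60, the ceiling is binding.
At p = 18: qd = 417 - 6·18 = 309 and qs = 18 - 3 = 15.
The quantity actually transacted is the short side, supply: 15.

15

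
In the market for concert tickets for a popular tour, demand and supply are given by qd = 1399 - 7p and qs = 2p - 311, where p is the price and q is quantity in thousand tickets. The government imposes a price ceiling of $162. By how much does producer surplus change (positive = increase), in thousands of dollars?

-1148

Setting quantity demanded equal to quantity supplied, 1399 - 7p = 2p - 311, gives p* = 190 and q* = 69.
Since 162 < 190, the ceiling is binding.
At p = 162: qd = 1399 - 7·162 = 265 and qs = 2·162 - 311 = 13.
Producer surplus without the control is ½ · (190 - 155.5) · 69 = 1190.25.
With the ceiling, producers sell 13 units at 162, so PS = ½ · (162 - 155.5) · 13 = 42.25.
Change in producer surplus = 42.25 - 1190.25 = -1148.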